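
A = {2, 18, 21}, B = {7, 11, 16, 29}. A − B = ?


A \ B = elements in A but not in B
A = {2, 18, 21}
B = {7, 11, 16, 29}
Remove from A any elements in B
A \ B = {2, 18, 21}

A \ B = {2, 18, 21}


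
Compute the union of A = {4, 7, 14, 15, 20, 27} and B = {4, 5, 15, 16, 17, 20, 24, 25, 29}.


A ∪ B = all elements in A or B (or both)
A = {4, 7, 14, 15, 20, 27}
B = {4, 5, 15, 16, 17, 20, 24, 25, 29}
A ∪ B = {4, 5, 7, 14, 15, 16, 17, 20, 24, 25, 27, 29}

A ∪ B = {4, 5, 7, 14, 15, 16, 17, 20, 24, 25, 27, 29}


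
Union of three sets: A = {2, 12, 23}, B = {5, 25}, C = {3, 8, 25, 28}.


A ∪ B = {2, 5, 12, 23, 25}
(A ∪ B) ∪ C = {2, 3, 5, 8, 12, 23, 25, 28}

A ∪ B ∪ C = {2, 3, 5, 8, 12, 23, 25, 28}


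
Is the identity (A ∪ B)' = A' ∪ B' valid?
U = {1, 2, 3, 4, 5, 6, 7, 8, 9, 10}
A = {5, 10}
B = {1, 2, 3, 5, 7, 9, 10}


LHS: A ∪ B = {1, 2, 3, 5, 7, 9, 10}
(A ∪ B)' = U \ (A ∪ B) = {4, 6, 8}
A' = {1, 2, 3, 4, 6, 7, 8, 9}, B' = {4, 6, 8}
Claimed RHS: A' ∪ B' = {1, 2, 3, 4, 6, 7, 8, 9}
Identity is INVALID: LHS = {4, 6, 8} but the RHS claimed here equals {1, 2, 3, 4, 6, 7, 8, 9}. The correct form is (A ∪ B)' = A' ∩ B'.

Identity is invalid: (A ∪ B)' = {4, 6, 8} but A' ∪ B' = {1, 2, 3, 4, 6, 7, 8, 9}. The correct De Morgan law is (A ∪ B)' = A' ∩ B'.


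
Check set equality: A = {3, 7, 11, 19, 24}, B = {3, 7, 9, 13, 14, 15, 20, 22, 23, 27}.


Two sets are equal iff they have exactly the same elements.
A = {3, 7, 11, 19, 24}
B = {3, 7, 9, 13, 14, 15, 20, 22, 23, 27}
Differences: {9, 11, 13, 14, 15, 19, 20, 22, 23, 24, 27}
A ≠ B

No, A ≠ B


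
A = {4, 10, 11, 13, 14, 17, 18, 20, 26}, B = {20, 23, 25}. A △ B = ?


A △ B = (A \ B) ∪ (B \ A) = elements in exactly one of A or B
A \ B = {4, 10, 11, 13, 14, 17, 18, 26}
B \ A = {23, 25}
A △ B = {4, 10, 11, 13, 14, 17, 18, 23, 25, 26}

A △ B = {4, 10, 11, 13, 14, 17, 18, 23, 25, 26}


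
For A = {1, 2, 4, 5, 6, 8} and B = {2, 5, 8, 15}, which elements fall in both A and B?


A = {1, 2, 4, 5, 6, 8}
B = {2, 5, 8, 15}
Region: in both A and B
Elements: {2, 5, 8}

Elements in both A and B: {2, 5, 8}


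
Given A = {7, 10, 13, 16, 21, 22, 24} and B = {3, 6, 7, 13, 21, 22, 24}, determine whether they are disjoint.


Disjoint means A ∩ B = ∅.
A ∩ B = {7, 13, 21, 22, 24}
A ∩ B ≠ ∅, so A and B are NOT disjoint.

No, A and B are not disjoint (A ∩ B = {7, 13, 21, 22, 24})


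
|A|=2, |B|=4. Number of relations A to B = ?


A relation from A to B is any subset of A × B.
|A × B| = 2 × 4 = 8
# relations = 2^|A × B| = 2^8 = 256

Number of relations = 256


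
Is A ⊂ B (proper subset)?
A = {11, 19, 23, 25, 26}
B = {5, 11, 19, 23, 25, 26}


A ⊂ B requires: A ⊆ B AND A ≠ B.
A ⊆ B? Yes
A = B? No
A ⊂ B: Yes (A is a proper subset of B)

Yes, A ⊂ B


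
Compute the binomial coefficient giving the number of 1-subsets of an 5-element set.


C(n,k) = n! / (k!(n-k)!)
C(5,1) = 5! / (1!4!)
= 5

C(5,1) = 5


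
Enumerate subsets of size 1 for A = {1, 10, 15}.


|A| = 3, so A has C(3,1) = 3 subsets of size 1.
Enumerate by choosing 1 elements from A at a time:
{1}, {10}, {15}

1-element subsets (3 total): {1}, {10}, {15}


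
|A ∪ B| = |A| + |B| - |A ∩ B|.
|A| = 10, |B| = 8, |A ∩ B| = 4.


|A ∪ B| = |A| + |B| - |A ∩ B|
= 10 + 8 - 4
= 14

|A ∪ B| = 14


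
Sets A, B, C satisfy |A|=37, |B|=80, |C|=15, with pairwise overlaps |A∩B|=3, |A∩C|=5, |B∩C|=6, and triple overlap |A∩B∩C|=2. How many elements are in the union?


|A∪B∪C| = |A|+|B|+|C| - |A∩B|-|A∩C|-|B∩C| + |A∩B∩C|
= 37+80+15 - 3-5-6 + 2
= 132 - 14 + 2
= 120

|A ∪ B ∪ C| = 120


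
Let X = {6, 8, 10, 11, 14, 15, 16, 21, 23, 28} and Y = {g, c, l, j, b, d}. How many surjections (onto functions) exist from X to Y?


n = |X| = 10, k = |Y| = 6. Surjections via inclusion-exclusion:
S(n,k) = Σ(-1)^i × C(k,i) × (k-i)^n, i=0 to k
i=0: (-1)^0×C(6,0)×6^10 = 60466176
i=1: (-1)^1×C(6,1)×5^10 = -58593750
i=2: (-1)^2×C(6,2)×4^10 = 15728640
i=3: (-1)^3×C(6,3)×3^10 = -1180980
i=4: (-1)^4×C(6,4)×2^10 = 15360
i=5: (-1)^5×C(6,5)×1^10 = -6
i=6: (-1)^6×C(6,6)×0^10 = 0
Total = 16435440

Number of surjections = 16435440


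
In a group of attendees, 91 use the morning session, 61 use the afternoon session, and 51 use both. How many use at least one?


|A ∪ B| = |A| + |B| - |A ∩ B|
= 91 + 61 - 51
= 101

|A ∪ B| = 101


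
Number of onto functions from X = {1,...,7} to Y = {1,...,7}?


n = |X| = 7, k = |Y| = 7. Surjections via inclusion-exclusion:
S(n,k) = Σ(-1)^i × C(k,i) × (k-i)^n, i=0 to k
i=0: (-1)^0×C(7,0)×7^7 = 823543
i=1: (-1)^1×C(7,1)×6^7 = -1959552
i=2: (-1)^2×C(7,2)×5^7 = 1640625
i=3: (-1)^3×C(7,3)×4^7 = -573440
i=4: (-1)^4×C(7,4)×3^7 = 76545
i=5: (-1)^5×C(7,5)×2^7 = -2688
i=6: (-1)^6×C(7,6)×1^7 = 7
i=7: (-1)^7×C(7,7)×0^7 = 0
Total = 5040

Number of surjections = 5040


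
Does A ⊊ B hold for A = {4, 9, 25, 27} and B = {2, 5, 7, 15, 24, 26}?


A ⊂ B requires: A ⊆ B AND A ≠ B.
A ⊆ B? No
A ⊄ B, so A is not a proper subset.

No, A is not a proper subset of B


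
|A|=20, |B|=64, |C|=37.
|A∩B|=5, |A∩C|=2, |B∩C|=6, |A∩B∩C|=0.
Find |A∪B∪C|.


|A∪B∪C| = |A|+|B|+|C| - |A∩B|-|A∩C|-|B∩C| + |A∩B∩C|
= 20+64+37 - 5-2-6 + 0
= 121 - 13 + 0
= 108

|A ∪ B ∪ C| = 108


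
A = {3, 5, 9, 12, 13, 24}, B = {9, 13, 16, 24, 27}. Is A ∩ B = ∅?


Disjoint means A ∩ B = ∅.
A ∩ B = {9, 13, 24}
A ∩ B ≠ ∅, so A and B are NOT disjoint.

No, A and B are not disjoint (A ∩ B = {9, 13, 24})


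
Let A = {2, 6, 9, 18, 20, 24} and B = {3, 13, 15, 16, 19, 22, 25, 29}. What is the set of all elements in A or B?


A ∪ B = all elements in A or B (or both)
A = {2, 6, 9, 18, 20, 24}
B = {3, 13, 15, 16, 19, 22, 25, 29}
A ∪ B = {2, 3, 6, 9, 13, 15, 16, 18, 19, 20, 22, 24, 25, 29}

A ∪ B = {2, 3, 6, 9, 13, 15, 16, 18, 19, 20, 22, 24, 25, 29}


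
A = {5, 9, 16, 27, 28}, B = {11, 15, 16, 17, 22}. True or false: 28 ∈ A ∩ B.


A = {5, 9, 16, 27, 28}, B = {11, 15, 16, 17, 22}
A ∩ B = elements in both A and B
A ∩ B = {16}
Checking if 28 ∈ A ∩ B
28 is not in A ∩ B → False

28 ∉ A ∩ B


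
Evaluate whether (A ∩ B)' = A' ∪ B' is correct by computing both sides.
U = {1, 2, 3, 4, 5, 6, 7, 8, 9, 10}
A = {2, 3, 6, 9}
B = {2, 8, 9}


LHS: A ∩ B = {2, 9}
(A ∩ B)' = U \ (A ∩ B) = {1, 3, 4, 5, 6, 7, 8, 10}
A' = {1, 4, 5, 7, 8, 10}, B' = {1, 3, 4, 5, 6, 7, 10}
Claimed RHS: A' ∪ B' = {1, 3, 4, 5, 6, 7, 8, 10}
Identity is VALID: LHS = RHS = {1, 3, 4, 5, 6, 7, 8, 10} ✓

Identity is valid. (A ∩ B)' = A' ∪ B' = {1, 3, 4, 5, 6, 7, 8, 10}


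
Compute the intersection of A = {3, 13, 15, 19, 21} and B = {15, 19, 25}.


A ∩ B = elements in both A and B
A = {3, 13, 15, 19, 21}
B = {15, 19, 25}
A ∩ B = {15, 19}

A ∩ B = {15, 19}


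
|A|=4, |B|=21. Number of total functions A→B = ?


Each of |A| = 4 inputs maps to any of |B| = 21 outputs.
# functions = |B|^|A| = 21^4
= 194481

Number of functions = 194481


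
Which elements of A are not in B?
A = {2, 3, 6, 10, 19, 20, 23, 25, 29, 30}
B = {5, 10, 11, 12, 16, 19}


A \ B = elements in A but not in B
A = {2, 3, 6, 10, 19, 20, 23, 25, 29, 30}
B = {5, 10, 11, 12, 16, 19}
Remove from A any elements in B
A \ B = {2, 3, 6, 20, 23, 25, 29, 30}

A \ B = {2, 3, 6, 20, 23, 25, 29, 30}


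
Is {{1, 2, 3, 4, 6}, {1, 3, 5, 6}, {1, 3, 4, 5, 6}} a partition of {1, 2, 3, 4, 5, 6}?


A partition requires: (1) non-empty parts, (2) pairwise disjoint, (3) union = U
Parts: {1, 2, 3, 4, 6}, {1, 3, 5, 6}, {1, 3, 4, 5, 6}
Union of parts: {1, 2, 3, 4, 5, 6}
U = {1, 2, 3, 4, 5, 6}
All non-empty? True
Pairwise disjoint? False
Covers U? True

No, not a valid partition


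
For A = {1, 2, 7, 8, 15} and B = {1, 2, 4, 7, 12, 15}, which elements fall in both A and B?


A = {1, 2, 7, 8, 15}
B = {1, 2, 4, 7, 12, 15}
Region: in both A and B
Elements: {1, 2, 7, 15}

Elements in both A and B: {1, 2, 7, 15}


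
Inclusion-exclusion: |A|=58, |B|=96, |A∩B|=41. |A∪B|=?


|A ∪ B| = |A| + |B| - |A ∩ B|
= 58 + 96 - 41
= 113

|A ∪ B| = 113


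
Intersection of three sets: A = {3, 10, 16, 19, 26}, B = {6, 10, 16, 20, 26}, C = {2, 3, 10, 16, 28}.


A ∩ B = {10, 16, 26}
(A ∩ B) ∩ C = {10, 16}

A ∩ B ∩ C = {10, 16}


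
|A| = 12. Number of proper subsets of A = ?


Total subsets = 2^n = 2^12 = 4096
Proper subsets exclude the set itself: 2^n - 1
= 4096 - 1
= 4095

Number of proper subsets = 4095


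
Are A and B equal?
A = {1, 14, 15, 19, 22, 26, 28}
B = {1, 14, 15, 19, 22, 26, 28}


Two sets are equal iff they have exactly the same elements.
A = {1, 14, 15, 19, 22, 26, 28}
B = {1, 14, 15, 19, 22, 26, 28}
Same elements → A = B

Yes, A = B


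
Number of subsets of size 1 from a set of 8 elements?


C(n,k) = n! / (k!(n-k)!)
C(8,1) = 8! / (1!7!)
= 8

C(8,1) = 8


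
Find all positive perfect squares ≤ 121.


Checking each candidate:
Condition: positive perfect squares ≤ 121
Result = {1, 4, 9, 16, 25, 36, 49, 64, 81, 100, 121}

{1, 4, 9, 16, 25, 36, 49, 64, 81, 100, 121}


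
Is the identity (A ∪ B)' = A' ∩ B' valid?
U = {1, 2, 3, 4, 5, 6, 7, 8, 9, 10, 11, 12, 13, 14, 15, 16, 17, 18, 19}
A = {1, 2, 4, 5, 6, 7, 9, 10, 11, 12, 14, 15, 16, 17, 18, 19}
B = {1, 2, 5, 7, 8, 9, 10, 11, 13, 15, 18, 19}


LHS: A ∪ B = {1, 2, 4, 5, 6, 7, 8, 9, 10, 11, 12, 13, 14, 15, 16, 17, 18, 19}
(A ∪ B)' = U \ (A ∪ B) = {3}
A' = {3, 8, 13}, B' = {3, 4, 6, 12, 14, 16, 17}
Claimed RHS: A' ∩ B' = {3}
Identity is VALID: LHS = RHS = {3} ✓

Identity is valid. (A ∪ B)' = A' ∩ B' = {3}


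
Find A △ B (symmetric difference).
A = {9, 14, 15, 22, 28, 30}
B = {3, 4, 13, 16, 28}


A △ B = (A \ B) ∪ (B \ A) = elements in exactly one of A or B
A \ B = {9, 14, 15, 22, 30}
B \ A = {3, 4, 13, 16}
A △ B = {3, 4, 9, 13, 14, 15, 16, 22, 30}

A △ B = {3, 4, 9, 13, 14, 15, 16, 22, 30}


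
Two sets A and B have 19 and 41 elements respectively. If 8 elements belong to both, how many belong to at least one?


|A ∪ B| = |A| + |B| - |A ∩ B|
= 19 + 41 - 8
= 52

|A ∪ B| = 52


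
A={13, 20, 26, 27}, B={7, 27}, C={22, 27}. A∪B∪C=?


A ∪ B = {7, 13, 20, 26, 27}
(A ∪ B) ∪ C = {7, 13, 20, 22, 26, 27}

A ∪ B ∪ C = {7, 13, 20, 22, 26, 27}


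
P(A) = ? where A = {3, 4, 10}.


|A| = 3, so |P(A)| = 2^3 = 8
Enumerate subsets by cardinality (0 to 3):
∅, {3}, {4}, {10}, {3, 4}, {3, 10}, {4, 10}, {3, 4, 10}

P(A) has 8 subsets: ∅, {3}, {4}, {10}, {3, 4}, {3, 10}, {4, 10}, {3, 4, 10}


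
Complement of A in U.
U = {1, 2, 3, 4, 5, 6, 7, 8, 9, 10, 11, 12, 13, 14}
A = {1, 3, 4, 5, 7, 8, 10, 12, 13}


Aᶜ = U \ A = elements in U but not in A
U = {1, 2, 3, 4, 5, 6, 7, 8, 9, 10, 11, 12, 13, 14}
A = {1, 3, 4, 5, 7, 8, 10, 12, 13}
Aᶜ = {2, 6, 9, 11, 14}

Aᶜ = {2, 6, 9, 11, 14}


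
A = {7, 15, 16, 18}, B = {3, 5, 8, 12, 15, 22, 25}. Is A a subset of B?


A ⊆ B means every element of A is in B.
Elements in A not in B: {7, 16, 18}
So A ⊄ B.

No, A ⊄ B


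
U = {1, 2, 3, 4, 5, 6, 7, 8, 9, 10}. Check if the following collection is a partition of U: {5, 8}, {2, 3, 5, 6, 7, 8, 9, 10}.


A partition requires: (1) non-empty parts, (2) pairwise disjoint, (3) union = U
Parts: {5, 8}, {2, 3, 5, 6, 7, 8, 9, 10}
Union of parts: {2, 3, 5, 6, 7, 8, 9, 10}
U = {1, 2, 3, 4, 5, 6, 7, 8, 9, 10}
All non-empty? True
Pairwise disjoint? False
Covers U? False

No, not a valid partition


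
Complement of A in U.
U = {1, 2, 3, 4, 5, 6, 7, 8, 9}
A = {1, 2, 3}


Aᶜ = U \ A = elements in U but not in A
U = {1, 2, 3, 4, 5, 6, 7, 8, 9}
A = {1, 2, 3}
Aᶜ = {4, 5, 6, 7, 8, 9}

Aᶜ = {4, 5, 6, 7, 8, 9}


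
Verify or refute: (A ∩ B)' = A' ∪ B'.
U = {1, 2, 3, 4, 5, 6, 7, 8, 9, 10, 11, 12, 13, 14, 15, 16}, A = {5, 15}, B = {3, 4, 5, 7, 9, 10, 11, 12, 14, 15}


LHS: A ∩ B = {5, 15}
(A ∩ B)' = U \ (A ∩ B) = {1, 2, 3, 4, 6, 7, 8, 9, 10, 11, 12, 13, 14, 16}
A' = {1, 2, 3, 4, 6, 7, 8, 9, 10, 11, 12, 13, 14, 16}, B' = {1, 2, 6, 8, 13, 16}
Claimed RHS: A' ∪ B' = {1, 2, 3, 4, 6, 7, 8, 9, 10, 11, 12, 13, 14, 16}
Identity is VALID: LHS = RHS = {1, 2, 3, 4, 6, 7, 8, 9, 10, 11, 12, 13, 14, 16} ✓

Identity is valid. (A ∩ B)' = A' ∪ B' = {1, 2, 3, 4, 6, 7, 8, 9, 10, 11, 12, 13, 14, 16}


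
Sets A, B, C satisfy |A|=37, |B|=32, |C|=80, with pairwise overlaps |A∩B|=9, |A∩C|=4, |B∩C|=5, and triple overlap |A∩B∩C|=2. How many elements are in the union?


|A∪B∪C| = |A|+|B|+|C| - |A∩B|-|A∩C|-|B∩C| + |A∩B∩C|
= 37+32+80 - 9-4-5 + 2
= 149 - 18 + 2
= 133

|A ∪ B ∪ C| = 133


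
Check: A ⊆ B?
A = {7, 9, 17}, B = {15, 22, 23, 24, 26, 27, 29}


A ⊆ B means every element of A is in B.
Elements in A not in B: {7, 9, 17}
So A ⊄ B.

No, A ⊄ B


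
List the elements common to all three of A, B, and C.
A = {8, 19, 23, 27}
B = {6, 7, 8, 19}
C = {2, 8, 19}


A ∩ B = {8, 19}
(A ∩ B) ∩ C = {8, 19}

A ∩ B ∩ C = {8, 19}


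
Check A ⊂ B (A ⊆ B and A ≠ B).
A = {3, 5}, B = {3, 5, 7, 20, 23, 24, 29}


A ⊂ B requires: A ⊆ B AND A ≠ B.
A ⊆ B? Yes
A = B? No
A ⊂ B: Yes (A is a proper subset of B)

Yes, A ⊂ B


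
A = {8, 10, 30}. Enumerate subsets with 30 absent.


A subset of A that omits 30 is a subset of A \ {30}, so there are 2^(n-1) = 2^2 = 4 of them.
Subsets excluding 30: ∅, {8}, {10}, {8, 10}

Subsets excluding 30 (4 total): ∅, {8}, {10}, {8, 10}


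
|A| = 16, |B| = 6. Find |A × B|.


|A × B| = |A| × |B|
= 16 × 6
= 96

|A × B| = 96


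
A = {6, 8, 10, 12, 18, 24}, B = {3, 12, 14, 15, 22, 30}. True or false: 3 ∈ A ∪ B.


A = {6, 8, 10, 12, 18, 24}, B = {3, 12, 14, 15, 22, 30}
A ∪ B = all elements in A or B
A ∪ B = {3, 6, 8, 10, 12, 14, 15, 18, 22, 24, 30}
Checking if 3 ∈ A ∪ B
3 is in A ∪ B → True

3 ∈ A ∪ B


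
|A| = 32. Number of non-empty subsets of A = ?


Total subsets = 2^n = 2^32 = 4294967296
Non-empty subsets exclude the empty set: 2^n - 1
= 4294967296 - 1
= 4294967295

Number of non-empty subsets = 4294967295


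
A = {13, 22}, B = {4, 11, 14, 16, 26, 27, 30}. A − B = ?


A \ B = elements in A but not in B
A = {13, 22}
B = {4, 11, 14, 16, 26, 27, 30}
Remove from A any elements in B
A \ B = {13, 22}

A \ B = {13, 22}


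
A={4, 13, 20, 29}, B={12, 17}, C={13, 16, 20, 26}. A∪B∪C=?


A ∪ B = {4, 12, 13, 17, 20, 29}
(A ∪ B) ∪ C = {4, 12, 13, 16, 17, 20, 26, 29}

A ∪ B ∪ C = {4, 12, 13, 16, 17, 20, 26, 29}


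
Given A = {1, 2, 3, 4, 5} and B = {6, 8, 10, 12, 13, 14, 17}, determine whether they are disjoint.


Disjoint means A ∩ B = ∅.
A ∩ B = ∅
A ∩ B = ∅, so A and B are disjoint.

Yes, A and B are disjoint


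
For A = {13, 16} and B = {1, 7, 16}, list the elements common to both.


A ∩ B = elements in both A and B
A = {13, 16}
B = {1, 7, 16}
A ∩ B = {16}

A ∩ B = {16}


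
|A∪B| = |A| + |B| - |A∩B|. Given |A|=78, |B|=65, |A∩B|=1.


|A ∪ B| = |A| + |B| - |A ∩ B|
= 78 + 65 - 1
= 142

|A ∪ B| = 142


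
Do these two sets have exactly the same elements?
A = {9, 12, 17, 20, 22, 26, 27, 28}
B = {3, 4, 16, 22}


Two sets are equal iff they have exactly the same elements.
A = {9, 12, 17, 20, 22, 26, 27, 28}
B = {3, 4, 16, 22}
Differences: {3, 4, 9, 12, 16, 17, 20, 26, 27, 28}
A ≠ B

No, A ≠ B


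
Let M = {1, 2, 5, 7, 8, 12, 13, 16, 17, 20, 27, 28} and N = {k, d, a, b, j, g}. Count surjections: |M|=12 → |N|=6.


n = |M| = 12, k = |N| = 6. Surjections via inclusion-exclusion:
S(n,k) = Σ(-1)^i × C(k,i) × (k-i)^n, i=0 to k
i=0: (-1)^0×C(6,0)×6^12 = 2176782336
i=1: (-1)^1×C(6,1)×5^12 = -1464843750
i=2: (-1)^2×C(6,2)×4^12 = 251658240
i=3: (-1)^3×C(6,3)×3^12 = -10628820
i=4: (-1)^4×C(6,4)×2^12 = 61440
i=5: (-1)^5×C(6,5)×1^12 = -6
i=6: (-1)^6×C(6,6)×0^12 = 0
Total = 953029440

Number of surjections = 953029440


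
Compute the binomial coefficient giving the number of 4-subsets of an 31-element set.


C(n,k) = n! / (k!(n-k)!)
C(31,4) = 31! / (4!27!)
= 31465

C(31,4) = 31465


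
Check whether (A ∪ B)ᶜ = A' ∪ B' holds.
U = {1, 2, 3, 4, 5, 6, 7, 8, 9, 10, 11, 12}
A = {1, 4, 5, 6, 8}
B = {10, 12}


LHS: A ∪ B = {1, 4, 5, 6, 8, 10, 12}
(A ∪ B)' = U \ (A ∪ B) = {2, 3, 7, 9, 11}
A' = {2, 3, 7, 9, 10, 11, 12}, B' = {1, 2, 3, 4, 5, 6, 7, 8, 9, 11}
Claimed RHS: A' ∪ B' = {1, 2, 3, 4, 5, 6, 7, 8, 9, 10, 11, 12}
Identity is INVALID: LHS = {2, 3, 7, 9, 11} but the RHS claimed here equals {1, 2, 3, 4, 5, 6, 7, 8, 9, 10, 11, 12}. The correct form is (A ∪ B)' = A' ∩ B'.

Identity is invalid: (A ∪ B)' = {2, 3, 7, 9, 11} but A' ∪ B' = {1, 2, 3, 4, 5, 6, 7, 8, 9, 10, 11, 12}. The correct De Morgan law is (A ∪ B)' = A' ∩ B'.


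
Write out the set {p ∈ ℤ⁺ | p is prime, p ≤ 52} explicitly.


Checking each candidate:
Condition: primes ≤ 52
Result = {2, 3, 5, 7, 11, 13, 17, 19, 23, 29, 31, 37, 41, 43, 47}

{2, 3, 5, 7, 11, 13, 17, 19, 23, 29, 31, 37, 41, 43, 47}


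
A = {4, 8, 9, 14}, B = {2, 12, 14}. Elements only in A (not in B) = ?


A = {4, 8, 9, 14}
B = {2, 12, 14}
Region: only in A (not in B)
Elements: {4, 8, 9}

Elements only in A (not in B): {4, 8, 9}


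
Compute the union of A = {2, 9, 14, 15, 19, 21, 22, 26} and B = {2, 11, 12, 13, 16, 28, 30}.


A ∪ B = all elements in A or B (or both)
A = {2, 9, 14, 15, 19, 21, 22, 26}
B = {2, 11, 12, 13, 16, 28, 30}
A ∪ B = {2, 9, 11, 12, 13, 14, 15, 16, 19, 21, 22, 26, 28, 30}

A ∪ B = {2, 9, 11, 12, 13, 14, 15, 16, 19, 21, 22, 26, 28, 30}


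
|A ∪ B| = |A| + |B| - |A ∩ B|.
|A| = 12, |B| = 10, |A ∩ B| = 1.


|A ∪ B| = |A| + |B| - |A ∩ B|
= 12 + 10 - 1
= 21

|A ∪ B| = 21


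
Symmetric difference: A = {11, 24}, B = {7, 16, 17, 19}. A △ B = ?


A △ B = (A \ B) ∪ (B \ A) = elements in exactly one of A or B
A \ B = {11, 24}
B \ A = {7, 16, 17, 19}
A △ B = {7, 11, 16, 17, 19, 24}

A △ B = {7, 11, 16, 17, 19, 24}


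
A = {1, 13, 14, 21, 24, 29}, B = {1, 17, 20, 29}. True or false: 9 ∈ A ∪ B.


A = {1, 13, 14, 21, 24, 29}, B = {1, 17, 20, 29}
A ∪ B = all elements in A or B
A ∪ B = {1, 13, 14, 17, 20, 21, 24, 29}
Checking if 9 ∈ A ∪ B
9 is not in A ∪ B → False

9 ∉ A ∪ B


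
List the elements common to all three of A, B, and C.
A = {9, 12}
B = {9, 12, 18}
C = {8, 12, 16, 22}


A ∩ B = {9, 12}
(A ∩ B) ∩ C = {12}

A ∩ B ∩ C = {12}


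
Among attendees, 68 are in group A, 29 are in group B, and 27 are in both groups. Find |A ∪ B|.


|A ∪ B| = |A| + |B| - |A ∩ B|
= 68 + 29 - 27
= 70

|A ∪ B| = 70


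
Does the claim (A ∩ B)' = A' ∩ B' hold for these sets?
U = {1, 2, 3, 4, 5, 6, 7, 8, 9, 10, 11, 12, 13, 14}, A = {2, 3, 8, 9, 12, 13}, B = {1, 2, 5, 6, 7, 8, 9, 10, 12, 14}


LHS: A ∩ B = {2, 8, 9, 12}
(A ∩ B)' = U \ (A ∩ B) = {1, 3, 4, 5, 6, 7, 10, 11, 13, 14}
A' = {1, 4, 5, 6, 7, 10, 11, 14}, B' = {3, 4, 11, 13}
Claimed RHS: A' ∩ B' = {4, 11}
Identity is INVALID: LHS = {1, 3, 4, 5, 6, 7, 10, 11, 13, 14} but the RHS claimed here equals {4, 11}. The correct form is (A ∩ B)' = A' ∪ B'.

Identity is invalid: (A ∩ B)' = {1, 3, 4, 5, 6, 7, 10, 11, 13, 14} but A' ∩ B' = {4, 11}. The correct De Morgan law is (A ∩ B)' = A' ∪ B'.


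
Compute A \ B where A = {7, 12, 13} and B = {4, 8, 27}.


A \ B = elements in A but not in B
A = {7, 12, 13}
B = {4, 8, 27}
Remove from A any elements in B
A \ B = {7, 12, 13}

A \ B = {7, 12, 13}


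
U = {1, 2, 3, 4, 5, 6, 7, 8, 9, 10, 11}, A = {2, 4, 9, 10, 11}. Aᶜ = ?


Aᶜ = U \ A = elements in U but not in A
U = {1, 2, 3, 4, 5, 6, 7, 8, 9, 10, 11}
A = {2, 4, 9, 10, 11}
Aᶜ = {1, 3, 5, 6, 7, 8}

Aᶜ = {1, 3, 5, 6, 7, 8}


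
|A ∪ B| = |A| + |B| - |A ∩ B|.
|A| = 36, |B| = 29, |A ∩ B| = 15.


|A ∪ B| = |A| + |B| - |A ∩ B|
= 36 + 29 - 15
= 50

|A ∪ B| = 50


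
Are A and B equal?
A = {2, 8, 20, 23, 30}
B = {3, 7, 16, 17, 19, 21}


Two sets are equal iff they have exactly the same elements.
A = {2, 8, 20, 23, 30}
B = {3, 7, 16, 17, 19, 21}
Differences: {2, 3, 7, 8, 16, 17, 19, 20, 21, 23, 30}
A ≠ B

No, A ≠ B


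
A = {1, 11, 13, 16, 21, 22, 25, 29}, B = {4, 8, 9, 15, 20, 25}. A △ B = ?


A △ B = (A \ B) ∪ (B \ A) = elements in exactly one of A or B
A \ B = {1, 11, 13, 16, 21, 22, 29}
B \ A = {4, 8, 9, 15, 20}
A △ B = {1, 4, 8, 9, 11, 13, 15, 16, 20, 21, 22, 29}

A △ B = {1, 4, 8, 9, 11, 13, 15, 16, 20, 21, 22, 29}


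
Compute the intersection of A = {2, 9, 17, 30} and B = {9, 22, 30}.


A ∩ B = elements in both A and B
A = {2, 9, 17, 30}
B = {9, 22, 30}
A ∩ B = {9, 30}

A ∩ B = {9, 30}


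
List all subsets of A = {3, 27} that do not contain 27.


A subset of A that omits 27 is a subset of A \ {27}, so there are 2^(n-1) = 2^1 = 2 of them.
Subsets excluding 27: ∅, {3}

Subsets excluding 27 (2 total): ∅, {3}


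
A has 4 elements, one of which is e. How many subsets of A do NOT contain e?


Subsets of A avoiding e are subsets of A \ {e}, which has 3 elements.
Count = 2^(n-1) = 2^3
= 8

Number of subsets avoiding e = 8


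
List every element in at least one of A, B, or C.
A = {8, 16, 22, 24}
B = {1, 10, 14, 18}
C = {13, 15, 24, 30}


A ∪ B = {1, 8, 10, 14, 16, 18, 22, 24}
(A ∪ B) ∪ C = {1, 8, 10, 13, 14, 15, 16, 18, 22, 24, 30}

A ∪ B ∪ C = {1, 8, 10, 13, 14, 15, 16, 18, 22, 24, 30}


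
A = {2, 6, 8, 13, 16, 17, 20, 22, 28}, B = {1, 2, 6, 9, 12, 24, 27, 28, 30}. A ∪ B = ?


A ∪ B = all elements in A or B (or both)
A = {2, 6, 8, 13, 16, 17, 20, 22, 28}
B = {1, 2, 6, 9, 12, 24, 27, 28, 30}
A ∪ B = {1, 2, 6, 8, 9, 12, 13, 16, 17, 20, 22, 24, 27, 28, 30}

A ∪ B = {1, 2, 6, 8, 9, 12, 13, 16, 17, 20, 22, 24, 27, 28, 30}


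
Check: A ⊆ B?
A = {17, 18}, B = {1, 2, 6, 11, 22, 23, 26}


A ⊆ B means every element of A is in B.
Elements in A not in B: {17, 18}
So A ⊄ B.

No, A ⊄ B


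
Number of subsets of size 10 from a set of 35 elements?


C(n,k) = n! / (k!(n-k)!)
C(35,10) = 35! / (10!25!)
= 183579396

C(35,10) = 183579396


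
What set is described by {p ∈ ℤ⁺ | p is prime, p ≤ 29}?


Checking each candidate:
Condition: primes ≤ 29
Result = {2, 3, 5, 7, 11, 13, 17, 19, 23, 29}

{2, 3, 5, 7, 11, 13, 17, 19, 23, 29}


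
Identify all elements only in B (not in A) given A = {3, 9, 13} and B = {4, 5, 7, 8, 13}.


A = {3, 9, 13}
B = {4, 5, 7, 8, 13}
Region: only in B (not in A)
Elements: {4, 5, 7, 8}

Elements only in B (not in A): {4, 5, 7, 8}


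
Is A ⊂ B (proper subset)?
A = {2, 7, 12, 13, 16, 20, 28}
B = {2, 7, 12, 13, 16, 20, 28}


A ⊂ B requires: A ⊆ B AND A ≠ B.
A ⊆ B? Yes
A = B? Yes
A = B, so A is not a PROPER subset.

No, A is not a proper subset of B


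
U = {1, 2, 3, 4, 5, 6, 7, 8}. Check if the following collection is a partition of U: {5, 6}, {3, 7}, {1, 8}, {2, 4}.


A partition requires: (1) non-empty parts, (2) pairwise disjoint, (3) union = U
Parts: {5, 6}, {3, 7}, {1, 8}, {2, 4}
Union of parts: {1, 2, 3, 4, 5, 6, 7, 8}
U = {1, 2, 3, 4, 5, 6, 7, 8}
All non-empty? True
Pairwise disjoint? True
Covers U? True

Yes, valid partition


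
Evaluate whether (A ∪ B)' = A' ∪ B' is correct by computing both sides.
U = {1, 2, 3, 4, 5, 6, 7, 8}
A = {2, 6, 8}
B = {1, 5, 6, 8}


LHS: A ∪ B = {1, 2, 5, 6, 8}
(A ∪ B)' = U \ (A ∪ B) = {3, 4, 7}
A' = {1, 3, 4, 5, 7}, B' = {2, 3, 4, 7}
Claimed RHS: A' ∪ B' = {1, 2, 3, 4, 5, 7}
Identity is INVALID: LHS = {3, 4, 7} but the RHS claimed here equals {1, 2, 3, 4, 5, 7}. The correct form is (A ∪ B)' = A' ∩ B'.

Identity is invalid: (A ∪ B)' = {3, 4, 7} but A' ∪ B' = {1, 2, 3, 4, 5, 7}. The correct De Morgan law is (A ∪ B)' = A' ∩ B'.


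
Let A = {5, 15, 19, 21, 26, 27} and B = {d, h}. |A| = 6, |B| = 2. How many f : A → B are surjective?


n = |A| = 6, k = |B| = 2. Surjections via inclusion-exclusion:
S(n,k) = Σ(-1)^i × C(k,i) × (k-i)^n, i=0 to k
i=0: (-1)^0×C(2,0)×2^6 = 64
i=1: (-1)^1×C(2,1)×1^6 = -2
i=2: (-1)^2×C(2,2)×0^6 = 0
Total = 62

Number of surjections = 62


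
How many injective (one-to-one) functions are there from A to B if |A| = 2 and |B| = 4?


An injection sends each of |A| = 2 inputs to a distinct output in B.
# injections = |B|·(|B|-1)·…·(|B|-|A|+1) = 4! / (4 - 2)!
= 4 × 3
= 12

Number of injections = 12


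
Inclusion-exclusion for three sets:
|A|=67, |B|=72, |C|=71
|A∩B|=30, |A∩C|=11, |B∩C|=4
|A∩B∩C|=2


|A∪B∪C| = |A|+|B|+|C| - |A∩B|-|A∩C|-|B∩C| + |A∩B∩C|
= 67+72+71 - 30-11-4 + 2
= 210 - 45 + 2
= 167

|A ∪ B ∪ C| = 167


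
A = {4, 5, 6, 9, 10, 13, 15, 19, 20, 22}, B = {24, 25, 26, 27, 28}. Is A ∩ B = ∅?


Disjoint means A ∩ B = ∅.
A ∩ B = ∅
A ∩ B = ∅, so A and B are disjoint.

Yes, A and B are disjoint


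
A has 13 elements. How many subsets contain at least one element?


Total subsets = 2^n = 2^13 = 8192
Non-empty subsets exclude the empty set: 2^n - 1
= 8192 - 1
= 8191

Number of non-empty subsets = 8191


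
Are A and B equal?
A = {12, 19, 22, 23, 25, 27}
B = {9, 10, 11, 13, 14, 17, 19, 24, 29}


Two sets are equal iff they have exactly the same elements.
A = {12, 19, 22, 23, 25, 27}
B = {9, 10, 11, 13, 14, 17, 19, 24, 29}
Differences: {9, 10, 11, 12, 13, 14, 17, 22, 23, 24, 25, 27, 29}
A ≠ B

No, A ≠ B


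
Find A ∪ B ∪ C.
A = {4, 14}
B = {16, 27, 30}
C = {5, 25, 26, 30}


A ∪ B = {4, 14, 16, 27, 30}
(A ∪ B) ∪ C = {4, 5, 14, 16, 25, 26, 27, 30}

A ∪ B ∪ C = {4, 5, 14, 16, 25, 26, 27, 30}


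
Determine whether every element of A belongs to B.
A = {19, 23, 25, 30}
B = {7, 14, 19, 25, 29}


A ⊆ B means every element of A is in B.
Elements in A not in B: {23, 30}
So A ⊄ B.

No, A ⊄ B


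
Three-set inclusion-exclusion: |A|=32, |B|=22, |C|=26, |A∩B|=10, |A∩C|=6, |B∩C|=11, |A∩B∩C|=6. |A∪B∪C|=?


|A∪B∪C| = |A|+|B|+|C| - |A∩B|-|A∩C|-|B∩C| + |A∩B∩C|
= 32+22+26 - 10-6-11 + 6
= 80 - 27 + 6
= 59

|A ∪ B ∪ C| = 59


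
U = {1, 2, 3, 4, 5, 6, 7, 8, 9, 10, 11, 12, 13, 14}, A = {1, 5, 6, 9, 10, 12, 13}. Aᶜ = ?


Aᶜ = U \ A = elements in U but not in A
U = {1, 2, 3, 4, 5, 6, 7, 8, 9, 10, 11, 12, 13, 14}
A = {1, 5, 6, 9, 10, 12, 13}
Aᶜ = {2, 3, 4, 7, 8, 11, 14}

Aᶜ = {2, 3, 4, 7, 8, 11, 14}


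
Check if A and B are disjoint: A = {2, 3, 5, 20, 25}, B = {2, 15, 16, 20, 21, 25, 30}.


Disjoint means A ∩ B = ∅.
A ∩ B = {2, 20, 25}
A ∩ B ≠ ∅, so A and B are NOT disjoint.

No, A and B are not disjoint (A ∩ B = {2, 20, 25})


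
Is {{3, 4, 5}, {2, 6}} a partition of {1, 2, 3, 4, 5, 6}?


A partition requires: (1) non-empty parts, (2) pairwise disjoint, (3) union = U
Parts: {3, 4, 5}, {2, 6}
Union of parts: {2, 3, 4, 5, 6}
U = {1, 2, 3, 4, 5, 6}
All non-empty? True
Pairwise disjoint? True
Covers U? False

No, not a valid partition


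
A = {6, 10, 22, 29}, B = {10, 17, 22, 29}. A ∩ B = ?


A ∩ B = elements in both A and B
A = {6, 10, 22, 29}
B = {10, 17, 22, 29}
A ∩ B = {10, 22, 29}

A ∩ B = {10, 22, 29}


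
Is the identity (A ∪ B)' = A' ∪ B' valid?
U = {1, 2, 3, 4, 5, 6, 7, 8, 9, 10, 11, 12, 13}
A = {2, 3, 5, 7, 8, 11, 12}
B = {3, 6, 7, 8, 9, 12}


LHS: A ∪ B = {2, 3, 5, 6, 7, 8, 9, 11, 12}
(A ∪ B)' = U \ (A ∪ B) = {1, 4, 10, 13}
A' = {1, 4, 6, 9, 10, 13}, B' = {1, 2, 4, 5, 10, 11, 13}
Claimed RHS: A' ∪ B' = {1, 2, 4, 5, 6, 9, 10, 11, 13}
Identity is INVALID: LHS = {1, 4, 10, 13} but the RHS claimed here equals {1, 2, 4, 5, 6, 9, 10, 11, 13}. The correct form is (A ∪ B)' = A' ∩ B'.

Identity is invalid: (A ∪ B)' = {1, 4, 10, 13} but A' ∪ B' = {1, 2, 4, 5, 6, 9, 10, 11, 13}. The correct De Morgan law is (A ∪ B)' = A' ∩ B'.


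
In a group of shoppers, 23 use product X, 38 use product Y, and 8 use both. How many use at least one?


|A ∪ B| = |A| + |B| - |A ∩ B|
= 23 + 38 - 8
= 53

|A ∪ B| = 53


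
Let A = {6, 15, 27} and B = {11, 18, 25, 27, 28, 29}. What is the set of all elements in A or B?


A ∪ B = all elements in A or B (or both)
A = {6, 15, 27}
B = {11, 18, 25, 27, 28, 29}
A ∪ B = {6, 11, 15, 18, 25, 27, 28, 29}

A ∪ B = {6, 11, 15, 18, 25, 27, 28, 29}


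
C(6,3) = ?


C(n,k) = n! / (k!(n-k)!)
C(6,3) = 6! / (3!3!)
= 20

C(6,3) = 20


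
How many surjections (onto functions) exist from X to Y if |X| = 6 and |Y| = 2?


n = |X| = 6, k = |Y| = 2. Surjections via inclusion-exclusion:
S(n,k) = Σ(-1)^i × C(k,i) × (k-i)^n, i=0 to k
i=0: (-1)^0×C(2,0)×2^6 = 64
i=1: (-1)^1×C(2,1)×1^6 = -2
i=2: (-1)^2×C(2,2)×0^6 = 0
Total = 62

Number of surjections = 62


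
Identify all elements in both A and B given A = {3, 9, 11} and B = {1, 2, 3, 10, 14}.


A = {3, 9, 11}
B = {1, 2, 3, 10, 14}
Region: in both A and B
Elements: {3}

Elements in both A and B: {3}


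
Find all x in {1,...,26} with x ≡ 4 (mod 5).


Checking each candidate:
Condition: x in {1,...,26} with x ≡ 4 (mod 5)
Result = {4, 9, 14, 19, 24}

{4, 9, 14, 19, 24}


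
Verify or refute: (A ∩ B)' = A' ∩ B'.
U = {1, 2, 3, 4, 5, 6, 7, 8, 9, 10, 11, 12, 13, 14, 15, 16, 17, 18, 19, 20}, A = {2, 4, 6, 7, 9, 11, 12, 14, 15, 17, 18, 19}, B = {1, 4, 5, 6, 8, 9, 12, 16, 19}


LHS: A ∩ B = {4, 6, 9, 12, 19}
(A ∩ B)' = U \ (A ∩ B) = {1, 2, 3, 5, 7, 8, 10, 11, 13, 14, 15, 16, 17, 18, 20}
A' = {1, 3, 5, 8, 10, 13, 16, 20}, B' = {2, 3, 7, 10, 11, 13, 14, 15, 17, 18, 20}
Claimed RHS: A' ∩ B' = {3, 10, 13, 20}
Identity is INVALID: LHS = {1, 2, 3, 5, 7, 8, 10, 11, 13, 14, 15, 16, 17, 18, 20} but the RHS claimed here equals {3, 10, 13, 20}. The correct form is (A ∩ B)' = A' ∪ B'.

Identity is invalid: (A ∩ B)' = {1, 2, 3, 5, 7, 8, 10, 11, 13, 14, 15, 16, 17, 18, 20} but A' ∩ B' = {3, 10, 13, 20}. The correct De Morgan law is (A ∩ B)' = A' ∪ B'.


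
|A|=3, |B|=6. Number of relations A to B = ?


A relation from A to B is any subset of A × B.
|A × B| = 3 × 6 = 18
# relations = 2^|A × B| = 2^18 = 262144

Number of relations = 262144


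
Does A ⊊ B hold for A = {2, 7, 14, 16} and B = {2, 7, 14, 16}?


A ⊂ B requires: A ⊆ B AND A ≠ B.
A ⊆ B? Yes
A = B? Yes
A = B, so A is not a PROPER subset.

No, A is not a proper subset of B


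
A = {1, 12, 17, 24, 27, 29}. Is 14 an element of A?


A = {1, 12, 17, 24, 27, 29}
Checking if 14 is in A
14 is not in A → False

14 ∉ A


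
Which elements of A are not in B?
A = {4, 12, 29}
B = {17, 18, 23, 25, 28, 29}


A \ B = elements in A but not in B
A = {4, 12, 29}
B = {17, 18, 23, 25, 28, 29}
Remove from A any elements in B
A \ B = {4, 12}

A \ B = {4, 12}


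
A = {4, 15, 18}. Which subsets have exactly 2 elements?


|A| = 3, so A has C(3,2) = 3 subsets of size 2.
Enumerate by choosing 2 elements from A at a time:
{4, 15}, {4, 18}, {15, 18}

2-element subsets (3 total): {4, 15}, {4, 18}, {15, 18}


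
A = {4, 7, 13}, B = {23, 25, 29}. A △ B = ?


A △ B = (A \ B) ∪ (B \ A) = elements in exactly one of A or B
A \ B = {4, 7, 13}
B \ A = {23, 25, 29}
A △ B = {4, 7, 13, 23, 25, 29}

A △ B = {4, 7, 13, 23, 25, 29}


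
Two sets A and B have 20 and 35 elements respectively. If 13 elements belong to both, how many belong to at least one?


|A ∪ B| = |A| + |B| - |A ∩ B|
= 20 + 35 - 13
= 42

|A ∪ B| = 42


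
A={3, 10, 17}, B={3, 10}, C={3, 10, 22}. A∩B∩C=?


A ∩ B = {3, 10}
(A ∩ B) ∩ C = {3, 10}

A ∩ B ∩ C = {3, 10}


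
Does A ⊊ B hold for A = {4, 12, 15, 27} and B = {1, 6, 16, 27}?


A ⊂ B requires: A ⊆ B AND A ≠ B.
A ⊆ B? No
A ⊄ B, so A is not a proper subset.

No, A is not a proper subset of B


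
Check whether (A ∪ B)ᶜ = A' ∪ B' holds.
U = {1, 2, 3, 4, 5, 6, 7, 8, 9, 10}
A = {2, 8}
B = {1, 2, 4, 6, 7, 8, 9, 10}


LHS: A ∪ B = {1, 2, 4, 6, 7, 8, 9, 10}
(A ∪ B)' = U \ (A ∪ B) = {3, 5}
A' = {1, 3, 4, 5, 6, 7, 9, 10}, B' = {3, 5}
Claimed RHS: A' ∪ B' = {1, 3, 4, 5, 6, 7, 9, 10}
Identity is INVALID: LHS = {3, 5} but the RHS claimed here equals {1, 3, 4, 5, 6, 7, 9, 10}. The correct form is (A ∪ B)' = A' ∩ B'.

Identity is invalid: (A ∪ B)' = {3, 5} but A' ∪ B' = {1, 3, 4, 5, 6, 7, 9, 10}. The correct De Morgan law is (A ∪ B)' = A' ∩ B'.


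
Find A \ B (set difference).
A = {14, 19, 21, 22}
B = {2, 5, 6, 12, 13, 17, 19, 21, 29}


A \ B = elements in A but not in B
A = {14, 19, 21, 22}
B = {2, 5, 6, 12, 13, 17, 19, 21, 29}
Remove from A any elements in B
A \ B = {14, 22}

A \ B = {14, 22}


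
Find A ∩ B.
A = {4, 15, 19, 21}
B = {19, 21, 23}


A ∩ B = elements in both A and B
A = {4, 15, 19, 21}
B = {19, 21, 23}
A ∩ B = {19, 21}

A ∩ B = {19, 21}


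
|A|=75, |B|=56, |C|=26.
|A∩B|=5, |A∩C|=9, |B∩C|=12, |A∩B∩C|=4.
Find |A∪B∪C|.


|A∪B∪C| = |A|+|B|+|C| - |A∩B|-|A∩C|-|B∩C| + |A∩B∩C|
= 75+56+26 - 5-9-12 + 4
= 157 - 26 + 4
= 135

|A ∪ B ∪ C| = 135


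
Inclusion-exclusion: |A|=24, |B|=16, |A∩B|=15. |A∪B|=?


|A ∪ B| = |A| + |B| - |A ∩ B|
= 24 + 16 - 15
= 25

|A ∪ B| = 25


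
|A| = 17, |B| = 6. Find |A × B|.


|A × B| = |A| × |B|
= 17 × 6
= 102

|A × B| = 102


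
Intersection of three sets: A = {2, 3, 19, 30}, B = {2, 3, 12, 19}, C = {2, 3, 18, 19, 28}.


A ∩ B = {2, 3, 19}
(A ∩ B) ∩ C = {2, 3, 19}

A ∩ B ∩ C = {2, 3, 19}


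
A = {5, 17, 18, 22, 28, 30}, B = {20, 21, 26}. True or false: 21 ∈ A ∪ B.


A = {5, 17, 18, 22, 28, 30}, B = {20, 21, 26}
A ∪ B = all elements in A or B
A ∪ B = {5, 17, 18, 20, 21, 22, 26, 28, 30}
Checking if 21 ∈ A ∪ B
21 is in A ∪ B → True

21 ∈ A ∪ B


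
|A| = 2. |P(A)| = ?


Number of subsets = 2^n
= 2^2
= 4

|P(A)| = 4


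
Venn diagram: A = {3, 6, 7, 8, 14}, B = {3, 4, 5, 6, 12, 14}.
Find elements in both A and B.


A = {3, 6, 7, 8, 14}
B = {3, 4, 5, 6, 12, 14}
Region: in both A and B
Elements: {3, 6, 14}

Elements in both A and B: {3, 6, 14}


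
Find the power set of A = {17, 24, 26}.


|A| = 3, so |P(A)| = 2^3 = 8
Enumerate subsets by cardinality (0 to 3):
∅, {17}, {24}, {26}, {17, 24}, {17, 26}, {24, 26}, {17, 24, 26}

P(A) has 8 subsets: ∅, {17}, {24}, {26}, {17, 24}, {17, 26}, {24, 26}, {17, 24, 26}


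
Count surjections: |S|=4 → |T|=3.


n = |S| = 4, k = |T| = 3. Surjections via inclusion-exclusion:
S(n,k) = Σ(-1)^i × C(k,i) × (k-i)^n, i=0 to k
i=0: (-1)^0×C(3,0)×3^4 = 81
i=1: (-1)^1×C(3,1)×2^4 = -48
i=2: (-1)^2×C(3,2)×1^4 = 3
i=3: (-1)^3×C(3,3)×0^4 = 0
Total = 36

Number of surjections = 36


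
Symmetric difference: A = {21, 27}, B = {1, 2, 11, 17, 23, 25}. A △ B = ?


A △ B = (A \ B) ∪ (B \ A) = elements in exactly one of A or B
A \ B = {21, 27}
B \ A = {1, 2, 11, 17, 23, 25}
A △ B = {1, 2, 11, 17, 21, 23, 25, 27}

A △ B = {1, 2, 11, 17, 21, 23, 25, 27}


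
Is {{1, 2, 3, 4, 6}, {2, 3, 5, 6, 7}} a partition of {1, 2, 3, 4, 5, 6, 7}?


A partition requires: (1) non-empty parts, (2) pairwise disjoint, (3) union = U
Parts: {1, 2, 3, 4, 6}, {2, 3, 5, 6, 7}
Union of parts: {1, 2, 3, 4, 5, 6, 7}
U = {1, 2, 3, 4, 5, 6, 7}
All non-empty? True
Pairwise disjoint? False
Covers U? True

No, not a valid partition


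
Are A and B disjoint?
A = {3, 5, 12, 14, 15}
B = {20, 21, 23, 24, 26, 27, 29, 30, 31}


Disjoint means A ∩ B = ∅.
A ∩ B = ∅
A ∩ B = ∅, so A and B are disjoint.

Yes, A and B are disjoint


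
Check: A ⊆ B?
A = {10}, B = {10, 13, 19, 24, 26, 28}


A ⊆ B means every element of A is in B.
All elements of A are in B.
So A ⊆ B.

Yes, A ⊆ B


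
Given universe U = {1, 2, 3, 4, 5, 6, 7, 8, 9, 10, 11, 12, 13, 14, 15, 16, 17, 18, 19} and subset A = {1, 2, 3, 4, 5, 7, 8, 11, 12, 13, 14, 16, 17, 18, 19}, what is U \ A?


Aᶜ = U \ A = elements in U but not in A
U = {1, 2, 3, 4, 5, 6, 7, 8, 9, 10, 11, 12, 13, 14, 15, 16, 17, 18, 19}
A = {1, 2, 3, 4, 5, 7, 8, 11, 12, 13, 14, 16, 17, 18, 19}
Aᶜ = {6, 9, 10, 15}

Aᶜ = {6, 9, 10, 15}


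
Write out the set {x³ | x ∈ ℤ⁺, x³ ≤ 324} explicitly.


Checking each candidate:
Condition: positive perfect cubes ≤ 324
Result = {1, 8, 27, 64, 125, 216}

{1, 8, 27, 64, 125, 216}


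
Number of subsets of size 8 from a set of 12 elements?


C(n,k) = n! / (k!(n-k)!)
C(12,8) = 12! / (8!4!)
= 495

C(12,8) = 495


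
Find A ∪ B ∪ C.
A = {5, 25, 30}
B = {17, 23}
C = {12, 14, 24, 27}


A ∪ B = {5, 17, 23, 25, 30}
(A ∪ B) ∪ C = {5, 12, 14, 17, 23, 24, 25, 27, 30}

A ∪ B ∪ C = {5, 12, 14, 17, 23, 24, 25, 27, 30}


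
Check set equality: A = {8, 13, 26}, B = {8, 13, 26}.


Two sets are equal iff they have exactly the same elements.
A = {8, 13, 26}
B = {8, 13, 26}
Same elements → A = B

Yes, A = B


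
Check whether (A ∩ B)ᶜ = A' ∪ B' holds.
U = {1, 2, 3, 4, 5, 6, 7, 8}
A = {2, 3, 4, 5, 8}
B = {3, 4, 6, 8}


LHS: A ∩ B = {3, 4, 8}
(A ∩ B)' = U \ (A ∩ B) = {1, 2, 5, 6, 7}
A' = {1, 6, 7}, B' = {1, 2, 5, 7}
Claimed RHS: A' ∪ B' = {1, 2, 5, 6, 7}
Identity is VALID: LHS = RHS = {1, 2, 5, 6, 7} ✓

Identity is valid. (A ∩ B)' = A' ∪ B' = {1, 2, 5, 6, 7}


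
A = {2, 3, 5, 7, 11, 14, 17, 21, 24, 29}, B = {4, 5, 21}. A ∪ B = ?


A ∪ B = all elements in A or B (or both)
A = {2, 3, 5, 7, 11, 14, 17, 21, 24, 29}
B = {4, 5, 21}
A ∪ B = {2, 3, 4, 5, 7, 11, 14, 17, 21, 24, 29}

A ∪ B = {2, 3, 4, 5, 7, 11, 14, 17, 21, 24, 29}


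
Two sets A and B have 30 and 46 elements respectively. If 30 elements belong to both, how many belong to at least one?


|A ∪ B| = |A| + |B| - |A ∩ B|
= 30 + 46 - 30
= 46

|A ∪ B| = 46


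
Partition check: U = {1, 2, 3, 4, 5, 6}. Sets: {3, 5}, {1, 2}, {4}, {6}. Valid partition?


A partition requires: (1) non-empty parts, (2) pairwise disjoint, (3) union = U
Parts: {3, 5}, {1, 2}, {4}, {6}
Union of parts: {1, 2, 3, 4, 5, 6}
U = {1, 2, 3, 4, 5, 6}
All non-empty? True
Pairwise disjoint? True
Covers U? True

Yes, valid partition


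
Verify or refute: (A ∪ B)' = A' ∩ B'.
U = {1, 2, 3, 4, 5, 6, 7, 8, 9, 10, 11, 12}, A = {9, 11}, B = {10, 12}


LHS: A ∪ B = {9, 10, 11, 12}
(A ∪ B)' = U \ (A ∪ B) = {1, 2, 3, 4, 5, 6, 7, 8}
A' = {1, 2, 3, 4, 5, 6, 7, 8, 10, 12}, B' = {1, 2, 3, 4, 5, 6, 7, 8, 9, 11}
Claimed RHS: A' ∩ B' = {1, 2, 3, 4, 5, 6, 7, 8}
Identity is VALID: LHS = RHS = {1, 2, 3, 4, 5, 6, 7, 8} ✓

Identity is valid. (A ∪ B)' = A' ∩ B' = {1, 2, 3, 4, 5, 6, 7, 8}


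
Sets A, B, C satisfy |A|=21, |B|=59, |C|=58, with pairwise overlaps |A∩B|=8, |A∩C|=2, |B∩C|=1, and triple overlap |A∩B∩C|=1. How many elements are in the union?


|A∪B∪C| = |A|+|B|+|C| - |A∩B|-|A∩C|-|B∩C| + |A∩B∩C|
= 21+59+58 - 8-2-1 + 1
= 138 - 11 + 1
= 128

|A ∪ B ∪ C| = 128


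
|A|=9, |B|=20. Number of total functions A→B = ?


Each of |A| = 9 inputs maps to any of |B| = 20 outputs.
# functions = |B|^|A| = 20^9
= 512000000000

Number of functions = 512000000000


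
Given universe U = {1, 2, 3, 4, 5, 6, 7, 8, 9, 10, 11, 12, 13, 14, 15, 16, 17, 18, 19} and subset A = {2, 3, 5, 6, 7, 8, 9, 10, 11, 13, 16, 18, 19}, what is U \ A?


Aᶜ = U \ A = elements in U but not in A
U = {1, 2, 3, 4, 5, 6, 7, 8, 9, 10, 11, 12, 13, 14, 15, 16, 17, 18, 19}
A = {2, 3, 5, 6, 7, 8, 9, 10, 11, 13, 16, 18, 19}
Aᶜ = {1, 4, 12, 14, 15, 17}

Aᶜ = {1, 4, 12, 14, 15, 17}


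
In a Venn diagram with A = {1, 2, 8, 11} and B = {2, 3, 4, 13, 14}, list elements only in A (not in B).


A = {1, 2, 8, 11}
B = {2, 3, 4, 13, 14}
Region: only in A (not in B)
Elements: {1, 8, 11}

Elements only in A (not in B): {1, 8, 11}


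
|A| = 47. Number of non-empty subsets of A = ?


Total subsets = 2^n = 2^47 = 140737488355328
Non-empty subsets exclude the empty set: 2^n - 1
= 140737488355328 - 1
= 140737488355327

Number of non-empty subsets = 140737488355327
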